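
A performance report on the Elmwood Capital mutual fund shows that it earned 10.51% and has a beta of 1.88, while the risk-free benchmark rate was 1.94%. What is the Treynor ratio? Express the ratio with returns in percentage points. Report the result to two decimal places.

Treynor = (Rp − Rf) / β = (10.51% − 1.94%) / 1.88 = 8.57 / 1.88 = 4.5585

4.56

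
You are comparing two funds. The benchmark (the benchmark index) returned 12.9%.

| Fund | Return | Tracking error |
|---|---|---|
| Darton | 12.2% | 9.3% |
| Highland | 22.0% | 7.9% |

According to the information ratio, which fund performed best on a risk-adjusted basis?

Highland

Darton: IR = (12.2% − 12.9%) / 9.3% = -0.075
Highland: IR = (22.0% − 12.9%) / 7.9% = 1.152
Highest: Highland (1.152).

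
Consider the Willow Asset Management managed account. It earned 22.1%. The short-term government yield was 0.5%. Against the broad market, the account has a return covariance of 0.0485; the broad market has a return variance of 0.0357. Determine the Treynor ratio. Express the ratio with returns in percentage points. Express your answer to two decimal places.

β = Cov / Var = 0.0485 / 0.0357 = 1.3585
Treynor = (Rp − Rf) / β = (22.1% − 0.5%) / 1.3585 = 21.60 / 1.3585 = 15.8999

15.90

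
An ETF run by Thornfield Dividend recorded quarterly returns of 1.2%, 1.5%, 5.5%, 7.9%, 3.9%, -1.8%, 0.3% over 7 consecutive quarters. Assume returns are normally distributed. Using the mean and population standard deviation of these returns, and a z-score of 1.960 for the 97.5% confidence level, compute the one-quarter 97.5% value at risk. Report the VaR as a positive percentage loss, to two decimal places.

r̄ = (1.2 + 1.5 + 5.5 + 7.9 + 3.9 − 1.8 + 0.3) / 7 = 18.50 / 7 = 2.6429%
Population σ = √[Σ(r − r̄)² / 7] = √[65.9971 / 7] = √9.4282 = 3.0705%
VaR = −(r̄ − z·σ) = −(2.6429 − 1.960 × 3.0705) = −(-3.3753) = 3.3753%

3.38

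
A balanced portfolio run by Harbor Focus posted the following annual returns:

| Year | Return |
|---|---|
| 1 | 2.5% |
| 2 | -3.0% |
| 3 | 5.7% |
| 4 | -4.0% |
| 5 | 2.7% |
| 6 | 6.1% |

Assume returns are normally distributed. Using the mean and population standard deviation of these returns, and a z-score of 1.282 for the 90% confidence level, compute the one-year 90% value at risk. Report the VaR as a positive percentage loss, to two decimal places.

3.34

r̄ = (2.5 − 3 + 5.7 − 4 + 2.7 + 6.1) / 6 = 1.6667%
Σ(r − r̄)² = (2.5 − 1.6667)² + (-3 − 1.6667)² + … = 91.5733
population σ = √(91.5733 / 6) = √15.2622 = 3.9067%
VaR = −(r̄ − z·σ) = −(1.6667 − 1.282 × 3.9067) = −(-3.3417) = 3.3417%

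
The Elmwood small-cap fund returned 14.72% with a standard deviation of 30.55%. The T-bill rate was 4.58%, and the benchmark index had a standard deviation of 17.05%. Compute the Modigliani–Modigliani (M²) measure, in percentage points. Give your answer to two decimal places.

10.24

Sharpe = (Rp − Rf) / σp = (14.72% − 4.58%) / 30.55% = 0.3319
M² = Rf + Sharpe × σm = 4.58% + 0.3319 × 17.05% = 10.2389%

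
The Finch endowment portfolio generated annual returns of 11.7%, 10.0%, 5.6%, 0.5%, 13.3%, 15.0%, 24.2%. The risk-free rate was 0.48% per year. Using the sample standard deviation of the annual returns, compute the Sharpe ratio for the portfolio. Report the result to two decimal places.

Mean return μ = 80.30 / 7 = 11.4714%
Σ(r − μ)² = 334.8743; sample σ = √(334.8743/6) = 7.4708%
Sharpe = (μ − rf) / σ = (11.4714 − 0.48) / 7.4708 = 10.9914 / 7.4708 = 1.4712

1.47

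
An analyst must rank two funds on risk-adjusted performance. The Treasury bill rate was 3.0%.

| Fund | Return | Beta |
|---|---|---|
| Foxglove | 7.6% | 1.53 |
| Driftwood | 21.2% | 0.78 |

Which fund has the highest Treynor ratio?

Foxglove: Treynor = (7.6% − 3.0%) / 1.53 = 3.007
Driftwood: Treynor = (21.2% − 3.0%) / 0.78 = 23.333
Highest: Driftwood (23.333).

Driftwood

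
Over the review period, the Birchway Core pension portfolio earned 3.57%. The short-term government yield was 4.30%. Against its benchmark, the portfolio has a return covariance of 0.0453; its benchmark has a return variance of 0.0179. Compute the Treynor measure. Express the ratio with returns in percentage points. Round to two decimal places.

-0.29

β = Cov / Var = 0.0453 / 0.0179 = 2.5307
Treynor = (Rp − Rf) / β = (3.57% − 4.30%) / 2.5307 = -0.73 / 2.5307 = -0.2885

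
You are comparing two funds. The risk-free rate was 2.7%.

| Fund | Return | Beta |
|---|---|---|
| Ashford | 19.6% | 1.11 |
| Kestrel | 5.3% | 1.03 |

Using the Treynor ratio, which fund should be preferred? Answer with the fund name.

Ashford

Ashford: Treynor = (19.6% − 2.7%) / 1.11 = 15.225
Kestrel: Treynor = (5.3% − 2.7%) / 1.03 = 2.524
Highest: Ashford (15.225).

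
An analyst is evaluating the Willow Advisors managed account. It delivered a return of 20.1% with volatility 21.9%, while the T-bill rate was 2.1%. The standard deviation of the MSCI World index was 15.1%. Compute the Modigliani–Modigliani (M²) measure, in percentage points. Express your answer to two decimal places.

Sharpe = (Rp − Rf) / σp = (20.1% − 2.1%) / 21.9% = 0.8219
M² = Rf + Sharpe × σm = 2.1% + 0.8219 × 15.1% = 14.5107%

14.51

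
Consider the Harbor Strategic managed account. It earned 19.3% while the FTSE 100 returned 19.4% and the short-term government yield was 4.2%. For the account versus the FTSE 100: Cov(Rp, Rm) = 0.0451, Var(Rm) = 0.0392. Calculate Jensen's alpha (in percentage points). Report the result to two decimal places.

β = Cov / Var = 0.0451 / 0.0392 = 1.1505
E[R] = Rf + β(Rm − Rf) = 4.2% + 1.1505 × (19.4% − 4.2%) = 21.6876%
α = Rp − E[R] = 19.3% − 21.6876% = -2.3876

-2.39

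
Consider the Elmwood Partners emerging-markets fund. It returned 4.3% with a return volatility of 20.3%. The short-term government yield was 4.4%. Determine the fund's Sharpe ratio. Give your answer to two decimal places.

0.00

Sharpe = (Rp − Rf) / σp = (4.3% − 4.4%) / 20.3% = -0.10% / 20.3% = -0.0049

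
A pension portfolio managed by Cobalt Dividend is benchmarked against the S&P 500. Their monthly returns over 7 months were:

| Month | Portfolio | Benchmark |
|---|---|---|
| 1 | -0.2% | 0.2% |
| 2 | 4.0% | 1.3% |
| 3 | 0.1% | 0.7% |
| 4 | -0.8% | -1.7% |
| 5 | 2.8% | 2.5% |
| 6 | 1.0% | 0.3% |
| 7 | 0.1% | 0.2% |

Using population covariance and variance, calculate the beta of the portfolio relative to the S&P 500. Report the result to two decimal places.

1.07

r̄p = 1.0000%,  r̄m = 0.5000%
Cov = Σ(rp − r̄p)(rm − r̄m) / 7 = 1.4871
Var(rm) = Σ(rm − r̄m)² / 7 = 1.3914
β = Cov / Var = 1.4871 / 1.3914 = 1.0688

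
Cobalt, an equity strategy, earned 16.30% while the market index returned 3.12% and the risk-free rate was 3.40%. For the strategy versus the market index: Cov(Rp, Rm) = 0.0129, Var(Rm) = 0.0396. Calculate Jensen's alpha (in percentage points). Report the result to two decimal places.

12.99

β = Cov / Var = 0.0129 / 0.0396 = 0.3258
E[R] = Rf + β(Rm − Rf) = 3.40% + 0.3258 × (3.12% − 3.40%) = 3.3088%
α = Rp − E[R] = 16.30% − 3.3088% = 12.9912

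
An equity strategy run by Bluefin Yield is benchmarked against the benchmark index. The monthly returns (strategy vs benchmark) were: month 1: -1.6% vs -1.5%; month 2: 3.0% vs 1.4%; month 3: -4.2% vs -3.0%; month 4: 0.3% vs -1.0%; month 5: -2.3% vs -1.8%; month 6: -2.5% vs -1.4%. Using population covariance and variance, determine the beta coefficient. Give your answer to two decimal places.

r̄p = -1.2167%,  r̄m = -1.2167%
Cov = Σ(rp − r̄p)(rm − r̄m) / 6 = 2.9431
Var(rm) = Σ(rm − r̄m)² / 6 = 1.7547
β = Cov / Var = 2.9431 / 1.7547 = 1.6773

1.68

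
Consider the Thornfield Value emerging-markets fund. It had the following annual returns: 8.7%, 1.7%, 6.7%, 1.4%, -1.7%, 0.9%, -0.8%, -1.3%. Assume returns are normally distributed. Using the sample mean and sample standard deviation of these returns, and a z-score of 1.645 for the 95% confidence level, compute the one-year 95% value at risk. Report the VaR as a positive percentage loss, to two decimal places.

r̄ = (8.7 + 1.7 + 6.7 + 1.4 − 1.7 + 0.9 − 0.8 − 1.3) / 8 = 15.60 / 8 = 1.9500%
Sample σ = √[Σ(r − r̄)² / 7] = √[101.0400 / 7] = √14.4343 = 3.7992%
VaR = −(r̄ − z·σ) = −(1.9500 − 1.645 × 3.7992) = −(-4.2997) = 4.2997%

4.30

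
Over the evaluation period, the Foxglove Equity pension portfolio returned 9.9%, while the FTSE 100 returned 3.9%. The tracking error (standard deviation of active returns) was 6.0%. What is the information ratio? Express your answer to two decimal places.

IR = (Rp − Rb) / TE = (9.9% − 3.9%) / 6.0% = 6.00% / 6.0% = 1.0000

1.00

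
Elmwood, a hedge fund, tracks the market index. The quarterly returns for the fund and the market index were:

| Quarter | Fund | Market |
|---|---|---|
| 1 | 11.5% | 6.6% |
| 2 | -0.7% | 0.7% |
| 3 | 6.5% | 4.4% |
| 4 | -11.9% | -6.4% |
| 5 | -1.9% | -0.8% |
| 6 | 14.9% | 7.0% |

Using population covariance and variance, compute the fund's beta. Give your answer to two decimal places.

r̄p = 3.0667%,  r̄m = 1.9167%
Cov = Σ(rp − r̄p)(rm − r̄m) / 6 = 41.7872
Var(rm) = Σ(rm − r̄m)² / 6 = 21.9947
β = Cov / Var = 41.7872 / 21.9947 = 1.8999

1.90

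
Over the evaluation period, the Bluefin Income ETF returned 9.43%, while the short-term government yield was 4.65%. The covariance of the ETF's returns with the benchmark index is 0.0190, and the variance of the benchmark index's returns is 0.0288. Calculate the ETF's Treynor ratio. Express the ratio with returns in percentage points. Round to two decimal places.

7.25

β = Cov / Var = 0.0190 / 0.0288 = 0.6597
Treynor = (Rp − Rf) / β = (9.43% − 4.65%) / 0.6597 = 4.78 / 0.6597 = 7.2457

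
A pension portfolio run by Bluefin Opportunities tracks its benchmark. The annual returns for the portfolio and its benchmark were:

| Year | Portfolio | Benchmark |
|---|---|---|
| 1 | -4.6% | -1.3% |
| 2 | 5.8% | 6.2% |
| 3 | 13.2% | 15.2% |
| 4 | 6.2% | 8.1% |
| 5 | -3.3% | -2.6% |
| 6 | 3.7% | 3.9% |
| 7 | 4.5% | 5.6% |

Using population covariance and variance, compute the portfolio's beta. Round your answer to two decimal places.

r̄p = 3.6429%,  r̄m = 5.0143%
Cov = Σ(rp − r̄p)(rm − r̄m) / 7 = 30.4494
Var(rm) = Σ(rm − r̄m)² / 7 = 30.5869
β = Cov / Var = 30.4494 / 30.5869 = 0.9955

1.00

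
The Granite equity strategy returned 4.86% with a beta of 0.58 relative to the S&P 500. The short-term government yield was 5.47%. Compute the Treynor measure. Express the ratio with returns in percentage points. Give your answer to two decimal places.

Treynor = (Rp − Rf) / β = (4.86% − 5.47%) / 0.58 = -0.61 / 0.58 = -1.0517

-1.05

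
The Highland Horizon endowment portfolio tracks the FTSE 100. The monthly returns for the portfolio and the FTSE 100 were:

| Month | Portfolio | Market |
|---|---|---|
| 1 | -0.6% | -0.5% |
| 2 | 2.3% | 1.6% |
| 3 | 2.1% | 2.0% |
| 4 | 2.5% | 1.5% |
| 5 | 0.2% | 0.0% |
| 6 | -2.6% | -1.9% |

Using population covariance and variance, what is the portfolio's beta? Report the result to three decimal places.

r̄p = 0.6500%,  r̄m = 0.4500%
Cov = Σ(rp − r̄p)(rm − r̄m) / 6 = 2.5192
Var(rm) = Σ(rm − r̄m)² / 6 = 1.9092
β = Cov / Var = 2.5192 / 1.9092 = 1.3195

1.320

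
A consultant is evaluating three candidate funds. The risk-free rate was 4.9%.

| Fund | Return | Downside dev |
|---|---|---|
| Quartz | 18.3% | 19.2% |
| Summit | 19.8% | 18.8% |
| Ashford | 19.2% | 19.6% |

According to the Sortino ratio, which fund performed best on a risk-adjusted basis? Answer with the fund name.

Quartz: Sortino ratio = (18.3% − 4.9%) / 19.2% = 0.698
Summit: Sortino ratio = (19.8% − 4.9%) / 18.8% = 0.793
Ashford: Sortino ratio = (19.2% − 4.9%) / 19.6% = 0.730
Highest: Summit (0.793).

Summit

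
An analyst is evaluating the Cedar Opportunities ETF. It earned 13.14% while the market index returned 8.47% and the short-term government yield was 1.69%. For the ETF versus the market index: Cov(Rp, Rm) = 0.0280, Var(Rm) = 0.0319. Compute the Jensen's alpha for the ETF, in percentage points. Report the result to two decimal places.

β = Cov / Var = 0.0280 / 0.0319 = 0.8777
E[R] = Rf + β(Rm − Rf) = 1.69% + 0.8777 × (8.47% − 1.69%) = 7.6408%
α = Rp − E[R] = 13.14% − 7.6408% = 5.4992

5.50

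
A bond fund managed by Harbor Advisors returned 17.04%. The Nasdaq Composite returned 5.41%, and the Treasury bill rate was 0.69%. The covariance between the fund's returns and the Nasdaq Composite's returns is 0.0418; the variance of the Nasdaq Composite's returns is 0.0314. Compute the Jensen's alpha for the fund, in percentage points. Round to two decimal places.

10.07

β = Cov / Var = 0.0418 / 0.0314 = 1.3312
E[R] = Rf + β(Rm − Rf) = 0.69% + 1.3312 × (5.41% − 0.69%) = 6.9733%
α = Rp − E[R] = 17.04% − 6.9733% = 10.0667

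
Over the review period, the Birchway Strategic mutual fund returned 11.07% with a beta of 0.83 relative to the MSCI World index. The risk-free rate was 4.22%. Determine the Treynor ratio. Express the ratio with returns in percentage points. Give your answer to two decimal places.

8.25

Treynor = (Rp − Rf) / β = (11.07% − 4.22%) / 0.83 = 6.85 / 0.83 = 8.2530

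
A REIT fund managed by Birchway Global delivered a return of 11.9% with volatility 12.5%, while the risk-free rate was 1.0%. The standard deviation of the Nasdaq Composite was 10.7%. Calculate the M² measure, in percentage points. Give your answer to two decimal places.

10.33

Sharpe = (Rp − Rf) / σp = (11.9% − 1.0%) / 12.5% = 0.8720
M² = Rf + Sharpe × σm = 1.0% + 0.8720 × 10.7% = 10.3304%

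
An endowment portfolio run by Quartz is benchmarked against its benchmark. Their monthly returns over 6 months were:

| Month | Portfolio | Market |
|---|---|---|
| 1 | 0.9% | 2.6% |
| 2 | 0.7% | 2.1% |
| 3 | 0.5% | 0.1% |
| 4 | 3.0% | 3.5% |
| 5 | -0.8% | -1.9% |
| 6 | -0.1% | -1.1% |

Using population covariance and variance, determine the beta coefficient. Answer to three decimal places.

0.521

r̄p = 0.7000%,  r̄m = 0.8833%
Cov = Σ(rp − r̄p)(rm − r̄m) / 6 = 2.0467
Var(rm) = Σ(rm − r̄m)² / 6 = 3.9281
β = Cov / Var = 2.0467 / 3.9281 = 0.5210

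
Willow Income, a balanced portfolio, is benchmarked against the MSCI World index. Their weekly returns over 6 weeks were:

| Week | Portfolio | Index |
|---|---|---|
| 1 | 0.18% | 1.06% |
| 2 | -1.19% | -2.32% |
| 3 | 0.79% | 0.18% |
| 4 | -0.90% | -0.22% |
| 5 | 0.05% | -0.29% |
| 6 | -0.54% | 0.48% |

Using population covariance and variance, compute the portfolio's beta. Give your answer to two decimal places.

r̄p = -0.2683%,  r̄m = -0.1850%
Cov = Σ(rp − r̄p)(rm − r̄m) / 6 = 0.4534
Var(rm) = Σ(rm − r̄m)² / 6 = 1.1160
β = Cov / Var = 0.4534 / 1.1160 = 0.4063

0.41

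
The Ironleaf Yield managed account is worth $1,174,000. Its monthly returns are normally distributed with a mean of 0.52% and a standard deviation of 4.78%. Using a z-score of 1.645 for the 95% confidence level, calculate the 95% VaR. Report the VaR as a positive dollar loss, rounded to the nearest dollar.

$86,208

Return at the 95% tail: μ − z·σ = 0.52% − 1.645 × 4.78% = 0.52 − 7.8631 = -7.3431%
VaR = −(-7.3431%) × $1,174,000 = 7.3431% × $1,174,000 = $86,208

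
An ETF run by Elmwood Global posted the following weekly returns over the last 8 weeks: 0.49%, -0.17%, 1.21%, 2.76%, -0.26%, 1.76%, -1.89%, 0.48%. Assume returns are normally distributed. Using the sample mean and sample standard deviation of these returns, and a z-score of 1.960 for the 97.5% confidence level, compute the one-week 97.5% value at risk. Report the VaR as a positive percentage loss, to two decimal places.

2.22

μ = (0.49 − 0.17 + 1.21 + 2.76 − 0.26 + 1.76 − 1.89 + 0.48) / 8 = 4.380 / 8 = 0.5475%
Σ(r − μ)² = 13.9204; sample σ = √(13.9204/7) = 1.4102%
VaR = −(μ − z·σ) = −(0.5475 − 1.960 × 1.4102) = −(-2.2165) = 2.2165%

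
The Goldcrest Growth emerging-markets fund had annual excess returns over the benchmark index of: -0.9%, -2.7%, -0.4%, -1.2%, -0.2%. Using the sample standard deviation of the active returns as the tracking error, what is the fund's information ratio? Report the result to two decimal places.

-1.09

Mean return r̄ = -5.40 / 5 = -1.0800%
Σ(r − r̄)² = (-0.9 − (-1.0800))² + (-2.7 − (-1.0800))² + (-0.4 − (-1.0800))² + … = 3.9080
sample σ = √(3.9080 / 4) = √0.9770 = 0.9884%
IR = r̄ / tracking error = -1.0800 / 0.9884 = -1.0927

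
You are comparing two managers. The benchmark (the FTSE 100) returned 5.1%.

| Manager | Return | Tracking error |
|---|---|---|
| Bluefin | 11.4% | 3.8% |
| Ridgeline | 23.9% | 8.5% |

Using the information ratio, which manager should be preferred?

Bluefin: IR = (11.4% − 5.1%) / 3.8% = 1.658
Ridgeline: IR = (23.9% − 5.1%) / 8.5% = 2.212
Highest: Ridgeline (2.212).

Ridgeline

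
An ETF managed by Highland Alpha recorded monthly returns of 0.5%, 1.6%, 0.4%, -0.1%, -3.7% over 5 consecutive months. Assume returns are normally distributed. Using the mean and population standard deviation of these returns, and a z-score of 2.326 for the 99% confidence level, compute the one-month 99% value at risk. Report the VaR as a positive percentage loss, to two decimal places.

μ = (0.5 + 1.6 + 0.4 − 0.1 − 3.7) / 5 = -1.30 / 5 = -0.2600%
Σ(r − μ)² = (0.5 − (-0.2600))² + (1.6 − (-0.2600))² + (0.4 − (-0.2600))² + … = 16.3320
population σ = √(16.3320 / 5) = √3.2664 = 1.8073%
VaR = −(μ − z·σ) = −(-0.2600 − 2.326 × 1.8073) = −(-4.4638) = 4.4638%

4.46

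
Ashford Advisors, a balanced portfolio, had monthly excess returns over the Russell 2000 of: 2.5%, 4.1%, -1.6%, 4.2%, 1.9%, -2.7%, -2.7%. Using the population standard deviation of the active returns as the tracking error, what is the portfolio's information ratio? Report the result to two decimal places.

0.29

Mean return r̄ = 5.70 / 7 = 0.8143%
Population std dev = √[56.8086 / 7] = 2.8488%
IR = r̄ / tracking error = 0.8143 / 2.8488 = 0.2858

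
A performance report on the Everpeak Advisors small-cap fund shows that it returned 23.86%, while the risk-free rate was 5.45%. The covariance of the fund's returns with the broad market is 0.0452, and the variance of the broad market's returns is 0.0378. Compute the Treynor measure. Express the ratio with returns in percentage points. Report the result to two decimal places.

β = Cov / Var = 0.0452 / 0.0378 = 1.1958
Treynor = (Rp − Rf) / β = (23.86% − 5.45%) / 1.1958 = 18.41 / 1.1958 = 15.3956

15.40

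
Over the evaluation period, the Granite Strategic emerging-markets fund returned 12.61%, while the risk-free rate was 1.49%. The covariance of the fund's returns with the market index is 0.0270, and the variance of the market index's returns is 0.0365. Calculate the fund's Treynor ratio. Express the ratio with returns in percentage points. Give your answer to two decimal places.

15.03

β = Cov / Var = 0.0270 / 0.0365 = 0.7397
Treynor = (Rp − Rf) / β = (12.61% − 1.49%) / 0.7397 = 11.12 / 0.7397 = 15.0331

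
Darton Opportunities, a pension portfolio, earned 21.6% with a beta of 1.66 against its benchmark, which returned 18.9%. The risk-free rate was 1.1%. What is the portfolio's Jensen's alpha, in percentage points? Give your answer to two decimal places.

-9.05

CAPM expected return = Rf + β(Rm − Rf) = 1.1% + 1.66 × (18.9% − 1.1%) = 1.1 + 1.66 × 17.80 = 30.6480%
Jensen's α = Rp − E[R] = 21.6% − 30.6480% = -9.0480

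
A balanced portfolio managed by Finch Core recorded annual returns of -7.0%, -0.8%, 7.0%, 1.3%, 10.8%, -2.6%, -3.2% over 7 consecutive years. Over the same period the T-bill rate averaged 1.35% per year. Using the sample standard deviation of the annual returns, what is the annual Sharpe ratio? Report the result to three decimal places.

-0.091

μ = (-7 − 0.8 + 7 + 1.3 + 10.8 − 2.6 − 3.2) / 7 = 0.7857%
Σ(r − μ)² = (-7 − 0.7857)² + (-0.8 − 0.7857)² + (7 − 0.7857)² + … = 229.6486
sample σ = √(229.6486 / 6) = √38.2748 = 6.1867%
Sharpe = (μ − rf) / σ = (0.7857 − 1.35) / 6.1867 = -0.5643 / 6.1867 = -0.0912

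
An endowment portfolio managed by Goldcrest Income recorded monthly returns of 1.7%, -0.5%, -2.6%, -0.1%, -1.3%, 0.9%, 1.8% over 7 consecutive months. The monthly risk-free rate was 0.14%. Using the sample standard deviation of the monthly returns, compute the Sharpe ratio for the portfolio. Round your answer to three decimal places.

-0.096

Mean return r̄ = -0.10 / 7 = -0.0143%
Sample σ = √[Σ(r − r̄)² / 6] = √[15.6486 / 6] = √2.6081 = 1.6150%
Sharpe = (r̄ − rf) / σ = (-0.0143 − 0.14) / 1.6150 = -0.1543 / 1.6150 = -0.0955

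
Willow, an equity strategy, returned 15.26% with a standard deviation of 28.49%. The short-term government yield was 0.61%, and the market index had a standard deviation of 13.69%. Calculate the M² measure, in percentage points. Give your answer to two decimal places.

7.65

Sharpe = (Rp − Rf) / σp = (15.26% − 0.61%) / 28.49% = 0.5142
M² = Rf + Sharpe × σm = 0.61% + 0.5142 × 13.69% = 7.6494%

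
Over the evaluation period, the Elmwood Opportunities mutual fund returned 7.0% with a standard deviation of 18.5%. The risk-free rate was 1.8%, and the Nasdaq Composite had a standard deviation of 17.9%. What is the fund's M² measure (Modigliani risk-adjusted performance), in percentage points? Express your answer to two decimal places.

Sharpe = (Rp − Rf) / σp = (7.0% − 1.8%) / 18.5% = 0.2811
M² = Rf + Sharpe × σm = 1.8% + 0.2811 × 17.9% = 6.8317%

6.83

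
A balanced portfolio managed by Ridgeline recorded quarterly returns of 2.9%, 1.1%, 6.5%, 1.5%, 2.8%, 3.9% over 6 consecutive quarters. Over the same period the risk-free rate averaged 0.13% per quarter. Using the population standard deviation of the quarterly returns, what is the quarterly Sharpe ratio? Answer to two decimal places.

Mean return r̄ = 18.70 / 6 = 3.1167%
Σ(r − r̄)² = (2.9 − 3.1167)² + (1.1 − 3.1167)² + … = 18.8883
σ = √[18.8883 / 6] = 1.7743%
Sharpe = (r̄ − rf) / σ = (3.1167 − 0.13) / 1.7743 = 2.9867 / 1.7743 = 1.6833

1.68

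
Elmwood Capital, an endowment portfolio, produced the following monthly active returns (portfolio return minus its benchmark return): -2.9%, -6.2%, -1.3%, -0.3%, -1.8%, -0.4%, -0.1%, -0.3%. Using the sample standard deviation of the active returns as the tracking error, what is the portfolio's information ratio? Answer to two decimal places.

-0.80

Mean return r̄ = -13.30 / 8 = -1.6625%
Σ(r − r̄)² = (-2.9 − (-1.6625))² + (-6.2 − (-1.6625))² + … = 30.0188
σ = √[30.0188 / 7] = 2.0708%
IR = r̄ / tracking error = -1.6625 / 2.0708 = -0.8028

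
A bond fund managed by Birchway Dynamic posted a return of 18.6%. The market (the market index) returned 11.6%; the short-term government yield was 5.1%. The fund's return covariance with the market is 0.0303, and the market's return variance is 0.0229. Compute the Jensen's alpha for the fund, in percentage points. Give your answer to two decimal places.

β = Cov / Var = 0.0303 / 0.0229 = 1.3231
E[R] = Rf + β(Rm − Rf) = 5.1% + 1.3231 × (11.6% − 5.1%) = 13.7002%
α = Rp − E[R] = 18.6% − 13.7002% = 4.8998

4.90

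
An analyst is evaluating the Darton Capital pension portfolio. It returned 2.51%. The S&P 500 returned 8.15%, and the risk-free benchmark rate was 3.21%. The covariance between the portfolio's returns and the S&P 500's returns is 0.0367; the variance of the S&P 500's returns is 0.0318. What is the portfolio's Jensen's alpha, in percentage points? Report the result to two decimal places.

β = Cov / Var = 0.0367 / 0.0318 = 1.1541
E[R] = Rf + β(Rm − Rf) = 3.21% + 1.1541 × (8.15% − 3.21%) = 8.9113%
α = Rp − E[R] = 2.51% − 8.9113% = -6.4013

-6.40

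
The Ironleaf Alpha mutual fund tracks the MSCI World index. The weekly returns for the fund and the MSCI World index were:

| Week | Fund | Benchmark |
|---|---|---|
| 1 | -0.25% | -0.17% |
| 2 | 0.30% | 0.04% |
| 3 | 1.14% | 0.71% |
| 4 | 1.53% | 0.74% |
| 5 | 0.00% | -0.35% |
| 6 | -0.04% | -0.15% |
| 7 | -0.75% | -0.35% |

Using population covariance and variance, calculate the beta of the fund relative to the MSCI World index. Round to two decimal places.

1.62

r̄p = 0.2757%,  r̄m = 0.0671%
Cov = Σ(rp − r̄p)(rm − r̄m) / 7 = 0.3050
Var(rm) = Σ(rm − r̄m)² / 7 = 0.1883
β = Cov / Var = 0.3050 / 0.1883 = 1.6198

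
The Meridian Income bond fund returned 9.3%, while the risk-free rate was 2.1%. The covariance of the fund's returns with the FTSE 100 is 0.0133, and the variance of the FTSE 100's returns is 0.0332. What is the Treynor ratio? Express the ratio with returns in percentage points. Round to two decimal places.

17.97

β = Cov / Var = 0.0133 / 0.0332 = 0.4006
Treynor = (Rp − Rf) / β = (9.3% − 2.1%) / 0.4006 = 7.20 / 0.4006 = 17.9730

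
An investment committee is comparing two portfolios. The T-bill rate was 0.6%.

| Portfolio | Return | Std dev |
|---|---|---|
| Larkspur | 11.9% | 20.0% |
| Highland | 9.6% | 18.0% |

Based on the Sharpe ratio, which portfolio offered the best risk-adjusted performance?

Larkspur

Larkspur: Sharpe ratio = (11.9% − 0.6%) / 20.0% = 0.565
Highland: Sharpe ratio = (9.6% − 0.6%) / 18.0% = 0.500
Highest: Larkspur (0.565).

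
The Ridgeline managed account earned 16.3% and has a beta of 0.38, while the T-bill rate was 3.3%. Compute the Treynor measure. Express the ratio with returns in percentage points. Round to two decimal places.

Treynor = (Rp − Rf) / β = (16.3% − 3.3%) / 0.38 = 13.00 / 0.38 = 34.2105

34.21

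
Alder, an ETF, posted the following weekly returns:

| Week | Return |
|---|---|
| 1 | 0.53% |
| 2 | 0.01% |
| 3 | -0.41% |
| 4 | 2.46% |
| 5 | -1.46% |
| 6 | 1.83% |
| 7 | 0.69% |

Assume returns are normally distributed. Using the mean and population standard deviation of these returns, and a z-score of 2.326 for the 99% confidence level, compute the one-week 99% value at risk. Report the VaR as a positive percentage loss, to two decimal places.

2.33

μ = (0.53 + 0.01 − 0.41 + 2.46 − 1.46 + 1.83 + 0.69) / 7 = 0.5214%
Σ(r − μ)² = (0.53 − 0.5214)² + (0.01 − 0.5214)² + (-0.41 − 0.5214)² + … = 10.5541
population σ = √(10.5541 / 7) = √1.5077 = 1.2279%
VaR = −(μ − z·σ) = −(0.5214 − 2.326 × 1.2279) = −(-2.3347) = 2.3347%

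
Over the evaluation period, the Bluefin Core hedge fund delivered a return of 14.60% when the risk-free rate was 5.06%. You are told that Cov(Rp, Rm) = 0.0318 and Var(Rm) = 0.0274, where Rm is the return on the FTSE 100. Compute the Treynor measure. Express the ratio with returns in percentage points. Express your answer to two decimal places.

β = Cov / Var = 0.0318 / 0.0274 = 1.1606
Treynor = (Rp − Rf) / β = (14.60% − 5.06%) / 1.1606 = 9.54 / 1.1606 = 8.2199

8.22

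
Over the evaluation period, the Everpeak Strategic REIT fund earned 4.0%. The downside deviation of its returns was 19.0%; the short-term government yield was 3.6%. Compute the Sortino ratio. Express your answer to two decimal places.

0.02

Sortino = (Rp − Rf) / σd = (4.0% − 3.6%) / 19.0% = 0.40% / 19.0% = 0.0211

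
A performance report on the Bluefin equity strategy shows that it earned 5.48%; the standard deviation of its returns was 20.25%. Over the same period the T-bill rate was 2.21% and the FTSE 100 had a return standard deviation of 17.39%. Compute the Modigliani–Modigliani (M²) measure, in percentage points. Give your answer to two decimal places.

Sharpe = (Rp − Rf) / σp = (5.48% − 2.21%) / 20.25% = 0.1615
M² = Rf + Sharpe × σm = 2.21% + 0.1615 × 17.39% = 5.0185%

5.02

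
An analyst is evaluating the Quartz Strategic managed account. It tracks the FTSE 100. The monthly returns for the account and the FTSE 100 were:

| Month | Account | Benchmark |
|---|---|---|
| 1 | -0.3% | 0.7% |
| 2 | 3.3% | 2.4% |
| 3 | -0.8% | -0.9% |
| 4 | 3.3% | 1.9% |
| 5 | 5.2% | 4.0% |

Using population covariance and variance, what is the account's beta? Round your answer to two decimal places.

1.34

r̄p = 2.1400%,  r̄m = 1.6200%
Cov = Σ(rp − r̄p)(rm − r̄m) / 5 = 3.6332
Var(rm) = Σ(rm − r̄m)² / 5 = 2.7096
β = Cov / Var = 3.6332 / 2.7096 = 1.3409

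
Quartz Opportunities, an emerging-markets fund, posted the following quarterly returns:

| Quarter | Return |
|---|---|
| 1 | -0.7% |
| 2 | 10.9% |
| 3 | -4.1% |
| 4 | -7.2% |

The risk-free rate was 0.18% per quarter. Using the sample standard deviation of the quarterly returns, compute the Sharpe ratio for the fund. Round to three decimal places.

-0.058

Mean return r̄ = -1.10 / 4 = -0.2750%
Σ(r − r̄)² = (-0.7 − (-0.2750))² + (10.9 − (-0.2750))² + (-4.1 − (-0.2750))² + … = 187.6475
sample σ = √(187.6475 / 3) = √62.5492 = 7.9088%
Sharpe = (r̄ − rf) / σ = (-0.2750 − 0.18) / 7.9088 = -0.4550 / 7.9088 = -0.0575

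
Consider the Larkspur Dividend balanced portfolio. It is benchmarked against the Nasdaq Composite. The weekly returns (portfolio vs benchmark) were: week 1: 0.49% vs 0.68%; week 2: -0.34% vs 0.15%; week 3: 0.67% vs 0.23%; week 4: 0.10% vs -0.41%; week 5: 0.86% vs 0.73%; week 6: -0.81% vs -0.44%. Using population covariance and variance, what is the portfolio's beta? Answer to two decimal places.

r̄p = 0.1617%,  r̄m = 0.1567%
Cov = Σ(rp − r̄p)(rm − r̄m) / 6 = 0.2046
Var(rm) = Σ(rm − r̄m)² / 6 = 0.2142
β = Cov / Var = 0.2046 / 0.2142 = 0.9552

0.96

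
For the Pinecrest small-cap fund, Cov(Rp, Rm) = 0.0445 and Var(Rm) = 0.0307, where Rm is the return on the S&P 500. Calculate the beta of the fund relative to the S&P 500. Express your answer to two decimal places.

1.45

β = Cov(Rp, Rm) / Var(Rm) = 0.0445 / 0.0307 = 1.4495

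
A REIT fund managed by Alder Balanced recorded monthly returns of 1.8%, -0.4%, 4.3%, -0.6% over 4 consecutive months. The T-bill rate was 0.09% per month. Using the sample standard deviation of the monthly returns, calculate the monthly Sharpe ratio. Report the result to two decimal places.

r̄ = (1.8 − 0.4 + 4.3 − 0.6) / 4 = 1.2750%
Sample σ = √[Σ(r − r̄)² / 3] = √[15.7475 / 3] = √5.2492 = 2.2911%
Sharpe = (r̄ − rf) / σ = (1.2750 − 0.09) / 2.2911 = 1.1850 / 2.2911 = 0.5172

0.52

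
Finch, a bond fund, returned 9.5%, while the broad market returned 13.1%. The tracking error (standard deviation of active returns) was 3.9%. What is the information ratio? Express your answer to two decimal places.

-0.92

IR = (Rp − Rb) / TE = (9.5% − 13.1%) / 3.9% = -3.60% / 3.9% = -0.9231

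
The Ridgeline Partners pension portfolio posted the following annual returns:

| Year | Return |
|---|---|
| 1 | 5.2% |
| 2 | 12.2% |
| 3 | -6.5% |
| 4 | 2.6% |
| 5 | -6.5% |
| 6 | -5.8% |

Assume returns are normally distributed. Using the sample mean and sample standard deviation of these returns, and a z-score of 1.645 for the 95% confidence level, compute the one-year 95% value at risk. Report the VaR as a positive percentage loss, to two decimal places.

12.55

r̄ = (5.2 + 12.2 − 6.5 + 2.6 − 6.5 − 5.8) / 6 = 1.20 / 6 = 0.2000%
Sample std dev = √[300.5400 / 5] = 7.7529%
VaR = −(r̄ − z·σ) = −(0.2000 − 1.645 × 7.7529) = −(-12.5535) = 12.5535%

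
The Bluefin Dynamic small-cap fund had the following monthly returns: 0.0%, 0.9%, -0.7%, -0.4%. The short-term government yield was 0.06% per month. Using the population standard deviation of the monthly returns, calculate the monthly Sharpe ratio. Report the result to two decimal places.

Mean return μ = -0.20 / 4 = -0.0500%
Σ(r − μ)² = (0 − (-0.0500))² + (0.9 − (-0.0500))² + … = 1.4500
σ = √[1.4500 / 4] = 0.6021%
Sharpe = (μ − rf) / σ = (-0.0500 − 0.06) / 0.6021 = -0.1100 / 0.6021 = -0.1827

-0.18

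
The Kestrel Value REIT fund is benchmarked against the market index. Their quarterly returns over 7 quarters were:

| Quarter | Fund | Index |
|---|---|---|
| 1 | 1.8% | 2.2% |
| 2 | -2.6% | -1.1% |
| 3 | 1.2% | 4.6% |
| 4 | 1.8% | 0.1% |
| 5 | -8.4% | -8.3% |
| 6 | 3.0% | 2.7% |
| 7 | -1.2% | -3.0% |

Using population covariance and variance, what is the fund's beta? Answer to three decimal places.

r̄p = -0.6286%,  r̄m = -0.4000%
Cov = Σ(rp − r̄p)(rm − r̄m) / 7 = 13.1686
Var(rm) = Σ(rm − r̄m)² / 7 = 15.8971
β = Cov / Var = 13.1686 / 15.8971 = 0.8284

0.828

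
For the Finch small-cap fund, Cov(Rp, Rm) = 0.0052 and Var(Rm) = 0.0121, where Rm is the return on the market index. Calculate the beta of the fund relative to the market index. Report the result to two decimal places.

0.43

β = Cov(Rp, Rm) / Var(Rm) = 0.0052 / 0.0121 = 0.4298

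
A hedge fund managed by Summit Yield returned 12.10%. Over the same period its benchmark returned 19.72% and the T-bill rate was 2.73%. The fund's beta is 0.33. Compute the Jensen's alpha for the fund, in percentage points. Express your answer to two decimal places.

CAPM expected return = Rf + β(Rm − Rf) = 2.73% + 0.33 × (19.72% − 2.73%) = 2.73 + 0.33 × 16.99 = 8.3367%
Jensen's α = Rp − E[R] = 12.10% − 8.3367% = 3.7633

3.76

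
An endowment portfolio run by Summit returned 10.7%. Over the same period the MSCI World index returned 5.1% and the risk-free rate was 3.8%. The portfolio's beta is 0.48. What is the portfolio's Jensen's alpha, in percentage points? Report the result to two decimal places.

CAPM expected return = Rf + β(Rm − Rf) = 3.8% + 0.48 × (5.1% − 3.8%) = 3.8 + 0.48 × 1.30 = 4.4240%
Jensen's α = Rp − E[R] = 10.7% − 4.4240% = 6.2760

6.28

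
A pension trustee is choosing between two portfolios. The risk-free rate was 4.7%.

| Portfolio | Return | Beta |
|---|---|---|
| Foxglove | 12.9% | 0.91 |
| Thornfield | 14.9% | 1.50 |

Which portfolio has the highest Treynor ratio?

Foxglove: Treynor = (12.9% − 4.7%) / 0.91 = 9.011
Thornfield: Treynor = (14.9% − 4.7%) / 1.50 = 6.800
Highest: Foxglove (9.011).

Foxglove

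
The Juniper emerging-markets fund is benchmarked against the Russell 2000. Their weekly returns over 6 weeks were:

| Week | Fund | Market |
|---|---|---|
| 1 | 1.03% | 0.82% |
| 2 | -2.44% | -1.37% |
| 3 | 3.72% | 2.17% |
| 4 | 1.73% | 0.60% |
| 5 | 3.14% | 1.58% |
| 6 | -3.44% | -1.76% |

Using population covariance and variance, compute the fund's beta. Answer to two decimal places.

1.84

r̄p = 0.6233%,  r̄m = 0.3400%
Cov = Σ(rp − r̄p)(rm − r̄m) / 6 = 3.8403
Var(rm) = Σ(rm − r̄m)² / 6 = 2.0864
β = Cov / Var = 3.8403 / 2.0864 = 1.8406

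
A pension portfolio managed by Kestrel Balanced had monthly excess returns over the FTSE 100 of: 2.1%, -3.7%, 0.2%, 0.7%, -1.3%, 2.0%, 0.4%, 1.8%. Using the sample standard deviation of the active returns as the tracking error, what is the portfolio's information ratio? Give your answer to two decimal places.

0.14

r̄ = (2.1 − 3.7 + 0.2 + 0.7 − 1.3 + 2 + 0.4 + 1.8) / 8 = 2.20 / 8 = 0.2750%
Sample std dev = √[27.1150 / 7] = 1.9681%
IR = r̄ / tracking error = 0.2750 / 1.9681 = 0.1397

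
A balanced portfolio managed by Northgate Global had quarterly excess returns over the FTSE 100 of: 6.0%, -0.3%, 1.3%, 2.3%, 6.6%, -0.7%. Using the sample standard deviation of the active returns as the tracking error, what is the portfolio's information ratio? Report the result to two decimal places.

0.81

μ = (6 − 0.3 + 1.3 + 2.3 + 6.6 − 0.7) / 6 = 15.20 / 6 = 2.5333%
Σ(r − μ)² = (6 − 2.5333)² + (-0.3 − 2.5333)² + (1.3 − 2.5333)² + … = 48.6133
sample σ = √(48.6133 / 5) = √9.7227 = 3.1181%
IR = μ / tracking error = 2.5333 / 3.1181 = 0.8124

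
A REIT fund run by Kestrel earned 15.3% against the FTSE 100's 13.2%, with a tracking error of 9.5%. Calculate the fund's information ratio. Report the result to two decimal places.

IR = (Rp − Rb) / TE = (15.3% − 13.2%) / 9.5% = 2.10% / 9.5% = 0.2211

0.22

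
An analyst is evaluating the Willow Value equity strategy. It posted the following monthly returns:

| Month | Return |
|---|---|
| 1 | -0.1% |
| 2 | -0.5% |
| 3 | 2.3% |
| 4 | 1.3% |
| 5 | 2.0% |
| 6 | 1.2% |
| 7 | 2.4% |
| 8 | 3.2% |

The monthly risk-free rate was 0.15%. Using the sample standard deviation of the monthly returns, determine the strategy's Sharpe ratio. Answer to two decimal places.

r̄ = (-0.1 − 0.5 + 2.3 + 1.3 + 2 + 1.2 + 2.4 + 3.2) / 8 = 11.80 / 8 = 1.4750%
Sample σ = √[Σ(r − r̄)² / 7] = √[11.2750 / 7] = √1.6107 = 1.2691%
Sharpe = (r̄ − rf) / σ = (1.4750 − 0.15) / 1.2691 = 1.3250 / 1.2691 = 1.0440

1.04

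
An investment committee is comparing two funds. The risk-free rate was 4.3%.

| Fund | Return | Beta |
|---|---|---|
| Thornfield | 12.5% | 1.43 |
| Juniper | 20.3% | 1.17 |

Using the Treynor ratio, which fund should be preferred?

Juniper

Thornfield: Treynor = (12.5% − 4.3%) / 1.43 = 5.734
Juniper: Treynor = (20.3% − 4.3%) / 1.17 = 13.675
Highest: Juniper (13.675).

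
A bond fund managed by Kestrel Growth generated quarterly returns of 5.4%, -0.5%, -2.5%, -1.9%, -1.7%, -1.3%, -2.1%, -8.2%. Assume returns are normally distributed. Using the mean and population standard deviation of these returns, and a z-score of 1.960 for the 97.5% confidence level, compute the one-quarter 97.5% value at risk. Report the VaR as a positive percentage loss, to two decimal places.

μ = (5.4 − 0.5 − 2.5 − 1.9 − 1.7 − 1.3 − 2.1 − 8.2) / 8 = -1.6000%
Σ(r − μ)² = 95.0200; population σ = √(95.0200/8) = 3.4464%
VaR = −(μ − z·σ) = −(-1.6000 − 1.960 × 3.4464) = −(-8.3549) = 8.3549%

8.35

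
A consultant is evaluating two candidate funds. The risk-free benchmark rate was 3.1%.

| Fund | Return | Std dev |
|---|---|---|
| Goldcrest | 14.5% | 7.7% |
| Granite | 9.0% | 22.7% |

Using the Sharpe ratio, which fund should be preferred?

Goldcrest: Sharpe ratio = (14.5% − 3.1%) / 7.7% = 1.481
Granite: Sharpe ratio = (9.0% − 3.1%) / 22.7% = 0.260
Highest: Goldcrest (1.481).

Goldcrest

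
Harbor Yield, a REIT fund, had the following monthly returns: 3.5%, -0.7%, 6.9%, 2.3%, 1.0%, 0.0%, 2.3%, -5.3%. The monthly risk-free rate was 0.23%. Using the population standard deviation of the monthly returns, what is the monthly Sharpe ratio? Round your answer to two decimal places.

0.31

μ = (3.5 − 0.7 + 6.9 + 2.3 + 1 + 0 + 2.3 − 5.3) / 8 = 1.2500%
Σ(r − μ)² = 87.5200; population σ = √(87.5200/8) = 3.3076%
Sharpe = (μ − rf) / σ = (1.2500 − 0.23) / 3.3076 = 1.0200 / 3.3076 = 0.3084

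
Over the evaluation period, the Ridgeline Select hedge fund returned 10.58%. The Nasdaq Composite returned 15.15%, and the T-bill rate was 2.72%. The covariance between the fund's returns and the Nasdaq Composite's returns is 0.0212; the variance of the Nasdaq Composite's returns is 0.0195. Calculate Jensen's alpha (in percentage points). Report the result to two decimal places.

β = Cov / Var = 0.0212 / 0.0195 = 1.0872
E[R] = Rf + β(Rm − Rf) = 2.72% + 1.0872 × (15.15% − 2.72%) = 16.2339%
α = Rp − E[R] = 10.58% − 16.2339% = -5.6539

-5.65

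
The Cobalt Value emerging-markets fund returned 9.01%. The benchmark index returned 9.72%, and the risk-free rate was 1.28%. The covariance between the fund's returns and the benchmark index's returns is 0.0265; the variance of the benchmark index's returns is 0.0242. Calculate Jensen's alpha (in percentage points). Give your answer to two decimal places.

β = Cov / Var = 0.0265 / 0.0242 = 1.0950
E[R] = Rf + β(Rm − Rf) = 1.28% + 1.0950 × (9.72% − 1.28%) = 10.5218%
α = Rp − E[R] = 9.01% − 10.5218% = -1.5118

-1.51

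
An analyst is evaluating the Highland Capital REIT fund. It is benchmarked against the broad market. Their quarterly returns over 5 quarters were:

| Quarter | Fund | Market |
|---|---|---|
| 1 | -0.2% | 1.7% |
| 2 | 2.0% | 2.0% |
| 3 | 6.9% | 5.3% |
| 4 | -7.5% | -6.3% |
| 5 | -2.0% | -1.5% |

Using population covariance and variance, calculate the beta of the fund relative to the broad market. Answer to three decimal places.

1.183

r̄p = -0.1600%,  r̄m = 0.2400%
Cov = Σ(rp − r̄p)(rm − r̄m) / 5 = 18.1344
Var(rm) = Σ(rm − r̄m)² / 5 = 15.3264
β = Cov / Var = 18.1344 / 15.3264 = 1.1832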